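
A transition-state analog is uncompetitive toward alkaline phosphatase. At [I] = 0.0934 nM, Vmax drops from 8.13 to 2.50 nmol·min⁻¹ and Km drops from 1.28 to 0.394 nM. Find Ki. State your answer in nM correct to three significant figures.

Uncompetitive: Vmax,app = Vmax/α (and Km,app = Km/α) with α = 1 + [I]/Ki.
α = Vmax/Vmax,app = 8.13/2.50 = 3.252.
Ki = [I]/(α − 1) = 0.0934/2.252 = 0.0415 nM.

0.0415 nM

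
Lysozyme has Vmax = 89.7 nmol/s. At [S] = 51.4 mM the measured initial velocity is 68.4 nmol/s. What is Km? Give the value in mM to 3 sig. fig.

16.0 mM

v/Vmax = 68.4/89.7 = 0.7625 = [S]/(Km+[S]).
So Km + [S] = [S]/0.7625 = 67.41 mM, giving Km = 67.41 − 51.4 = 16.0 mM.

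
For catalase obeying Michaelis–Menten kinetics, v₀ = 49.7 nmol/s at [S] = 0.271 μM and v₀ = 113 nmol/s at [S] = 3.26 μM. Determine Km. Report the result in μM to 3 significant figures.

From v = Vmax[S]/(Km+[S]), each point gives Vmax = v(Km+[S])/[S].
Equating: 49.7(Km+0.271)/0.271 = 113(Km+3.26)/3.26.
183.4·Km + 49.7 = 34.66·Km + 113, so (183.4 − 34.66)·Km = 113 − 49.7.
Km = 63.30/148.7 = 0.426 μM; then Vmax = 49.7(0.426+0.271)/0.271 = 128 nmol/s.

0.426 μM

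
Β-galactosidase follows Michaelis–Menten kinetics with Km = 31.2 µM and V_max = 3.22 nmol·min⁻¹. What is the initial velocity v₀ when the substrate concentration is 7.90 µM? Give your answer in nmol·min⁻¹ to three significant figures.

v = Vmax·[S]/(Km + [S]) = 3.22 × 7.90 / (31.2 + 7.90)
  = 25.44 / 39.10 = 0.651 nmol·min⁻¹.

0.651 nmol·min⁻¹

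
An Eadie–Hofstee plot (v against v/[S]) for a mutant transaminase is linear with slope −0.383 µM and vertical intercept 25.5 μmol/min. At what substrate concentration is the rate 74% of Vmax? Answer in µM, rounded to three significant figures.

1.09 µM

The Eadie–Hofstee slope gives Km = 0.383 µM (slope = −Km).
v/Vmax = [S]/(Km+[S]) = 0.74 ⇒ [S] = Km·0.74/(1−0.74) = 0.383 × 2.846 = 1.09 µM.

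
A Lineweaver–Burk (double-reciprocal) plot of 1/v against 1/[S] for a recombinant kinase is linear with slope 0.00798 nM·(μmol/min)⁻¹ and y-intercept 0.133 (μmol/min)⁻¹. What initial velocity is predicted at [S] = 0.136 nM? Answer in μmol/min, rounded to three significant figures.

The y-intercept is 1/Vmax, so Vmax = 1/0.133 = 7.52 μmol/min.
The slope is Km/Vmax, so Km = 0.00798 × 7.52 = 0.0600 nM.
Then v = 7.52 × 0.136/(0.0600 + 0.136) = 5.22 μmol/min.

5.22 μmol/min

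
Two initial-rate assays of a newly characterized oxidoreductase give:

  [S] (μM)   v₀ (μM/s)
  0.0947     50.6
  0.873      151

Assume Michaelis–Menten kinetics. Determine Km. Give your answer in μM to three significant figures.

0.278 μM

From v = Vmax[S]/(Km+[S]), each point gives Vmax = v(Km+[S])/[S].
Equating: 50.6(Km+0.0947)/0.0947 = 151(Km+0.873)/0.873.
534.3·Km + 50.6 = 173.0·Km + 151, so (534.3 − 173.0)·Km = 151 − 50.6.
Km = 100.4/361.4 = 0.278 μM; then Vmax = 50.6(0.278+0.0947)/0.0947 = 199 μM/s.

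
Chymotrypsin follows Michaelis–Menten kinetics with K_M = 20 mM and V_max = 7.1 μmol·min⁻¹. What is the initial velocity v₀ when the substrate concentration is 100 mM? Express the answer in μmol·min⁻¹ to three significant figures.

[S]/(Km+[S]) = 100/120.0 = 0.8333, the fractional saturation.
v = 0.8333 × Vmax = 0.8333 × 7.1 = 5.92 μmol·min⁻¹.

5.92 μmol·min⁻¹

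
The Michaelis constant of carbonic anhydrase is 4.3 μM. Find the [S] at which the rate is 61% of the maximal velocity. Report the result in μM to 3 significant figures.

v/Vmax = [S]/(Km+[S]) = 0.61, so [S] = Km·0.61/(1 − 0.61) = 4.3 × 1.564.
[S] = 6.73 μM.

6.73 μM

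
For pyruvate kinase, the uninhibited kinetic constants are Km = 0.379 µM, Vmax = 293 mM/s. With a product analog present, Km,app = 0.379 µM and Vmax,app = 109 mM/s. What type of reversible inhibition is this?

noncompetitive

Vmax decreases (293 → 109 mM/s) while Km is unchanged — pure noncompetitive inhibition.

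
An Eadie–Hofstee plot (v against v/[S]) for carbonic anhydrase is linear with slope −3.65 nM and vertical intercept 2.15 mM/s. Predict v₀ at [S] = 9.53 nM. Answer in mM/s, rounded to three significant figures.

In the Eadie–Hofstee form v = Vmax − Km·(v/[S]), the slope is −Km and the intercept is Vmax, so Km = 3.65 nM and Vmax = 2.15 mM/s.
v = 2.15 × 9.53/(3.65 + 9.53) = 1.55 mM/s.

1.55 mM/s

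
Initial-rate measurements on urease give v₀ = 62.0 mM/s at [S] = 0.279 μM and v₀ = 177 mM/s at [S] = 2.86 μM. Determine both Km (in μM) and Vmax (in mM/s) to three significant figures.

Km = 0.717 μM; Vmax = 221 mM/s

From v = Vmax[S]/(Km+[S]), each point gives Vmax = v(Km+[S])/[S].
Equating: 62.0(Km+0.279)/0.279 = 177(Km+2.86)/2.86.
222.2·Km + 62.0 = 61.89·Km + 177, so (222.2 − 61.89)·Km = 177 − 62.0.
Km = 115.0/160.3 = 0.717 μM; then Vmax = 62.0(0.717+0.279)/0.279 = 221 mM/s.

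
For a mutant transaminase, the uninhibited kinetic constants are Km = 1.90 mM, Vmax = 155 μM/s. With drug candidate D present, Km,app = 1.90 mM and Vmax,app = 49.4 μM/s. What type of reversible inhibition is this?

noncompetitive

Vmax decreases (155 → 49.4 μM/s) while Km is unchanged — pure noncompetitive inhibition.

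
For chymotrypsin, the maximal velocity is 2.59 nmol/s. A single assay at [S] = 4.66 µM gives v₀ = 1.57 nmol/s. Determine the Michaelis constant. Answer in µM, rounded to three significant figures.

3.03 µM

From v = Vmax[S]/(Km+[S]), Km = [S](Vmax − v)/v.
Km = 4.66 × (2.59 − 1.57) / 1.57 = 4.753/1.57 = 3.03 µM.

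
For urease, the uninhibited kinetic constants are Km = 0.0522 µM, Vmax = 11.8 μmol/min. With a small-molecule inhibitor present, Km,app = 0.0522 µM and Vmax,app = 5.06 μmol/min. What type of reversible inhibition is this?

noncompetitive

Vmax decreases (11.8 → 5.06 μmol/min) while Km is unchanged — pure noncompetitive inhibition.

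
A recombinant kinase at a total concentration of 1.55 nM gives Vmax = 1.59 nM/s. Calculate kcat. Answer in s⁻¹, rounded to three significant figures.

kcat = Vmax/[E]total = 1.59 nM/s / 1.55 nM = 1.03 s⁻¹.

1.03 s⁻¹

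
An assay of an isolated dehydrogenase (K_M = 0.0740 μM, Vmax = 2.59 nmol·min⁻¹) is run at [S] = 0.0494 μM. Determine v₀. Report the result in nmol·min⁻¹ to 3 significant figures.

1.04 nmol·min⁻¹

[S]/(Km+[S]) = 0.0494/0.1234 = 0.4003, the fractional saturation.
v = 0.4003 × Vmax = 0.4003 × 2.59 = 1.04 nmol·min⁻¹.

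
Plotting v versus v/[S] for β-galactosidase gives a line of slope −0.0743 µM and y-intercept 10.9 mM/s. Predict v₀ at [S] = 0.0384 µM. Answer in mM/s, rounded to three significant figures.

3.71 mM/s

In the Eadie–Hofstee form v = Vmax − Km·(v/[S]), the slope is −Km and the intercept is Vmax, so Km = 0.0743 µM and Vmax = 10.9 mM/s.
v = 10.9 × 0.0384/(0.0743 + 0.0384) = 3.71 mM/s.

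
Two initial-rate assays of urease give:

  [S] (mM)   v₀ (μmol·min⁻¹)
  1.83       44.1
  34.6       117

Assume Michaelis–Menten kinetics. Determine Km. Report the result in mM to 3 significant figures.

3.52 mM

From v = Vmax[S]/(Km+[S]), each point gives Vmax = v(Km+[S])/[S].
Equating: 44.1(Km+1.83)/1.83 = 117(Km+34.6)/34.6.
24.10·Km + 44.1 = 3.382·Km + 117, so (24.10 − 3.382)·Km = 117 − 44.1.
Km = 72.90/20.72 = 3.52 mM; then Vmax = 44.1(3.52+1.83)/1.83 = 129 μmol·min⁻¹.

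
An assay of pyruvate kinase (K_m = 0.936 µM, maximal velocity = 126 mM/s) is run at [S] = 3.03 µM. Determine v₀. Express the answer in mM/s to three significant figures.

96.3 mM/s

v = Vmax·[S]/(Km + [S]) = 126 × 3.03 / (0.936 + 3.03)
  = 381.8 / 3.966 = 96.3 mM/s.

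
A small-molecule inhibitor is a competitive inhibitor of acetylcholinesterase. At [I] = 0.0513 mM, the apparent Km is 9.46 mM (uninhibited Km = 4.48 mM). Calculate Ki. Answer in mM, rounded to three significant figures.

Competitive: Km,app = α·Km with α = 1 + [I]/Ki.
α = Km,app/Km = 9.46/4.48 = 2.112.
Ki = [I]/(α − 1) = 0.0513/1.112 = 0.0461 mM.

0.0461 mM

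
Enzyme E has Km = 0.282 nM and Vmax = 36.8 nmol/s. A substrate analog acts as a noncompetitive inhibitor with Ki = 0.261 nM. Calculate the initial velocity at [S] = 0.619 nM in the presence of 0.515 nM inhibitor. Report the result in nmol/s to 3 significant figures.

α = 1 + [I]/Ki = 1 + 0.515/0.261 = 2.973.
For a noncompetitive inhibitor, Vmax is reduced to Vmax/α while Km is unchanged: Km,app = 0.282 nM, Vmax,app = 12.4 nmol/s.
v = Vmax,app·[S]/(Km,app + [S]) = 12.4 × 0.619/(0.282 + 0.619) = 8.50 nmol/s.

8.50 nmol/s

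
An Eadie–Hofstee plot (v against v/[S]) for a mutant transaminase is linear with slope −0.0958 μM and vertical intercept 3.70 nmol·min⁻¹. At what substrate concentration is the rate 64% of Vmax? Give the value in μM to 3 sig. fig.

The Eadie–Hofstee slope gives Km = 0.0958 μM (slope = −Km).
v/Vmax = [S]/(Km+[S]) = 0.64 ⇒ [S] = Km·0.64/(1−0.64) = 0.0958 × 1.778 = 0.170 μM.

0.170 μM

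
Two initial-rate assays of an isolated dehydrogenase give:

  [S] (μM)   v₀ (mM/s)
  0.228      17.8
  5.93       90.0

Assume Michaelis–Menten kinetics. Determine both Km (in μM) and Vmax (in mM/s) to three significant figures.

In reciprocal form, 1/v = (Km/Vmax)·(1/[S]) + 1/Vmax. The two points give (1/[S], 1/v) = (4.386, 0.05618) and (0.1686, 0.01111).
Slope = (0.05618 − 0.01111)/(4.386 − 0.1686) = 0.01069; intercept = 0.05618 − 0.01069×4.386 = 0.009309.
Vmax = 1/intercept = 107 mM/s; Km = slope × Vmax = 0.01069 × 107 = 1.15 μM.

Km = 1.15 μM; Vmax = 107 mM/s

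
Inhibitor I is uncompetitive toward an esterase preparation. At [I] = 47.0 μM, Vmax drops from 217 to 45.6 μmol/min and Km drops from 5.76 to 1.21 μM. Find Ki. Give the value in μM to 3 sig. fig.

12.5 μM

Uncompetitive: Vmax,app = Vmax/α (and Km,app = Km/α) with α = 1 + [I]/Ki.
α = Vmax/Vmax,app = 217/45.6 = 4.759.
Since α = 1 + [I]/Ki, [I]/Ki = 4.759 − 1 = 3.759 and Ki = 47.0/3.759 = 12.5 μM.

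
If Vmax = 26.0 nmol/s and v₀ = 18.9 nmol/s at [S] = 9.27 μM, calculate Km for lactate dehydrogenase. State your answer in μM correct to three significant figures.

From v = Vmax[S]/(Km+[S]), Km = [S](Vmax − v)/v.
Km = 9.27 × (26.0 − 18.9) / 18.9 = 65.82/18.9 = 3.48 μM.

3.48 μM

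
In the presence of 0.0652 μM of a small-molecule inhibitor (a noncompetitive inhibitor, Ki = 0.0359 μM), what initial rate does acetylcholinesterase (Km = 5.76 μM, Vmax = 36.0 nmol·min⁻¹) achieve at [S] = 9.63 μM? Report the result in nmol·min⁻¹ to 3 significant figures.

8.00 nmol·min⁻¹

With α = 1 + [I]/Ki = 1 + 0.0652/0.0359 = 2.816, the noncompetitive rate law is v = (Vmax/α)·[S] / (Km + [S]).
v = (36.0/2.816)×9.63 / (5.76 + 9.63) = 123.1/15.39 = 8.00 nmol·min⁻¹.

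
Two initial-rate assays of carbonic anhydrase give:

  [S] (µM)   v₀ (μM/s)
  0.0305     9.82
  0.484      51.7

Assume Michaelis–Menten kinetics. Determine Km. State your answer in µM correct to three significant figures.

0.195 µM

From v = Vmax[S]/(Km+[S]), each point gives Vmax = v(Km+[S])/[S].
Equating: 9.82(Km+0.0305)/0.0305 = 51.7(Km+0.484)/0.484.
322.0·Km + 9.82 = 106.8·Km + 51.7, so (322.0 − 106.8)·Km = 51.7 − 9.82.
Km = 41.88/215.1 = 0.195 µM; then Vmax = 9.82(0.195+0.0305)/0.0305 = 72.5 μM/s.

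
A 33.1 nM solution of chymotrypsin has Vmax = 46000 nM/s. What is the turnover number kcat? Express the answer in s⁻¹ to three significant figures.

kcat = Vmax/[E]total = 46000 nM/s / 33.1 nM = 1390 s⁻¹.

1390 s⁻¹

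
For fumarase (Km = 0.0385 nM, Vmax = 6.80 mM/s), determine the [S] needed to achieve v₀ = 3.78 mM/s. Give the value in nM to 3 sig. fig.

The required fractional saturation is v/Vmax = 3.78/6.80 = 0.5559.
Then [S]/(Km+[S]) = 0.5559 ⇒ [S] = 0.0385 × 0.5559/(1 − 0.5559) = 0.0482 nM.

0.0482 nM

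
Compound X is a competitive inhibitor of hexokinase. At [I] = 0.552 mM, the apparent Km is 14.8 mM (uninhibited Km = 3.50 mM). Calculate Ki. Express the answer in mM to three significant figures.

0.171 mM

Competitive: Km,app = α·Km with α = 1 + [I]/Ki.
α = Km,app/Km = 14.8/3.50 = 4.229.
Ki = [I]/(α − 1) = 0.552/3.229 = 0.171 mM.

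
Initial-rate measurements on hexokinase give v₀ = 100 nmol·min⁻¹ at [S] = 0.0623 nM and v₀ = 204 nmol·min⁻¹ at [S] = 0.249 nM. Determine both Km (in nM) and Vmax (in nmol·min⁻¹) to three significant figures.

Km = 0.132 nM; Vmax = 312 nmol·min⁻¹

In reciprocal form, 1/v = (Km/Vmax)·(1/[S]) + 1/Vmax. The two points give (1/[S], 1/v) = (16.05, 0.01000) and (4.016, 0.004902).
Slope = (0.01000 − 0.004902)/(16.05 − 4.016) = 0.0004236; intercept = 0.01000 − 0.0004236×16.05 = 0.003201.
Vmax = 1/intercept = 312 nmol·min⁻¹; Km = slope × Vmax = 0.0004236 × 312 = 0.132 nM.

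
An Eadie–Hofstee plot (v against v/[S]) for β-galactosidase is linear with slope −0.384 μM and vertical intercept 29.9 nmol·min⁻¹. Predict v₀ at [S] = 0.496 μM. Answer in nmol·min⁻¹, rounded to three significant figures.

16.9 nmol·min⁻¹

In the Eadie–Hofstee form v = Vmax − Km·(v/[S]), the slope is −Km and the intercept is Vmax, so Km = 0.384 μM and Vmax = 29.9 nmol·min⁻¹.
v = 29.9 × 0.496/(0.384 + 0.496) = 16.9 nmol·min⁻¹.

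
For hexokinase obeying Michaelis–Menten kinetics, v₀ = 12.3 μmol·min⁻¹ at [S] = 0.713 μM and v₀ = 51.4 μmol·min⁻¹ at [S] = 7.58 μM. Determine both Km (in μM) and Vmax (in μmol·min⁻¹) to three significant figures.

Km = 3.73 μM; Vmax = 76.7 μmol·min⁻¹

From v = Vmax[S]/(Km+[S]), each point gives Vmax = v(Km+[S])/[S].
Equating: 12.3(Km+0.713)/0.713 = 51.4(Km+7.58)/7.58.
17.25·Km + 12.3 = 6.781·Km + 51.4, so (17.25 − 6.781)·Km = 51.4 − 12.3.
Km = 39.10/10.47 = 3.73 μM; then Vmax = 12.3(3.73+0.713)/0.713 = 76.7 μmol·min⁻¹.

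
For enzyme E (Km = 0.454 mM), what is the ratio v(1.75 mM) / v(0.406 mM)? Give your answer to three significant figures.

1.68

Since Vmax cancels, v₂/v₁ = [S]₂(Km+[S]₁) / [S]₁(Km+[S]₂).
= 1.75×(0.454+0.406) / (0.406×(0.454+1.75)) = 1.505/0.8948 = 1.68.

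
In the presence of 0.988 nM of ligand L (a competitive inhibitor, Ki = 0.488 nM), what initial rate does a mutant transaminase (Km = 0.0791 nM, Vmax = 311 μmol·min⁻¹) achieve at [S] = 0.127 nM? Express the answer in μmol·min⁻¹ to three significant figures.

α = 1 + [I]/Ki = 1 + 0.988/0.488 = 3.025.
For a competitive inhibitor, Vmax is unchanged and the apparent Km becomes α·Km: Km,app = 0.239 nM, Vmax,app = 311 μmol·min⁻¹.
v = Vmax,app·[S]/(Km,app + [S]) = 311 × 0.127/(0.239 + 0.127) = 108 μmol·min⁻¹.

108 μmol·min⁻¹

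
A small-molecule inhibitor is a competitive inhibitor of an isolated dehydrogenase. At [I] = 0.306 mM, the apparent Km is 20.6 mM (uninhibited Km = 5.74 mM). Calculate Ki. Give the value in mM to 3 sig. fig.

Competitive: Km,app = α·Km with α = 1 + [I]/Ki.
α = Km,app/Km = 20.6/5.74 = 3.589.
Ki = [I]/(α − 1) = 0.306/2.589 = 0.118 mM.

0.118 mM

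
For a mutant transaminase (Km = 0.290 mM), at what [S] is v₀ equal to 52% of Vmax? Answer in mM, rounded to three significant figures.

v/Vmax = [S]/(Km+[S]) = 0.52, so [S] = Km·0.52/(1 − 0.52) = 0.290 × 1.083.
[S] = 0.314 mM.

0.314 mM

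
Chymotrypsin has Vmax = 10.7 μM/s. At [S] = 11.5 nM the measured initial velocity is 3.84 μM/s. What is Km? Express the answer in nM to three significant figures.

From v = Vmax[S]/(Km+[S]), Km = [S](Vmax − v)/v.
Km = 11.5 × (10.7 − 3.84) / 3.84 = 78.89/3.84 = 20.5 nM.

20.5 nM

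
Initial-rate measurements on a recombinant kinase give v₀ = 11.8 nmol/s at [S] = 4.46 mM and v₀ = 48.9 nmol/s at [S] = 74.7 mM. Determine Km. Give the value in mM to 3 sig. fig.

In reciprocal form, 1/v = (Km/Vmax)·(1/[S]) + 1/Vmax. The two points give (1/[S], 1/v) = (0.2242, 0.08475) and (0.01339, 0.02045).
Slope = (0.08475 − 0.02045)/(0.2242 − 0.01339) = 0.3050; intercept = 0.08475 − 0.3050×0.2242 = 0.01637.
Vmax = 1/intercept = 61.1 nmol/s; Km = slope × Vmax = 0.3050 × 61.1 = 18.6 mM.

18.6 mM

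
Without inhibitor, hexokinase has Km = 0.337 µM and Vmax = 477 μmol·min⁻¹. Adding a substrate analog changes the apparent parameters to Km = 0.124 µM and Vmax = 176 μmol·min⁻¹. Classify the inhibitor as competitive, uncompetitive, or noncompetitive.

uncompetitive

Both Km and Vmax decrease by the same factor (~2.71-fold) — characteristic of uncompetitive inhibition.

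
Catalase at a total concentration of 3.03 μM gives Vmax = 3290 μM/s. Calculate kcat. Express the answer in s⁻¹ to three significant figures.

1090 s⁻¹

kcat = Vmax/[E]total = 3290 μM/s / 3.03 μM = 1090 s⁻¹.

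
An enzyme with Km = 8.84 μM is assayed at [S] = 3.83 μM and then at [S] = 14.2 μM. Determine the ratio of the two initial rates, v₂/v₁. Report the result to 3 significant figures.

Since Vmax cancels, v₂/v₁ = [S]₂(Km+[S]₁) / [S]₁(Km+[S]₂).
= 14.2×(8.84+3.83) / (3.83×(8.84+14.2)) = 179.9/88.24 = 2.04.

2.04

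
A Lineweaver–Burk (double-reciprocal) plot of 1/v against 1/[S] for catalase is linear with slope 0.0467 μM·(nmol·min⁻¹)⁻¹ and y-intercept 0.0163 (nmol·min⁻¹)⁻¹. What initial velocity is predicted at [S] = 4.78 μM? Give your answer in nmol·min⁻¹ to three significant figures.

38.4 nmol·min⁻¹

The y-intercept is 1/Vmax, so Vmax = 1/0.0163 = 61.3 nmol·min⁻¹.
The slope is Km/Vmax, so Km = 0.0467 × 61.3 = 2.87 μM.
Then v = 61.3 × 4.78/(2.87 + 4.78) = 38.4 nmol·min⁻¹.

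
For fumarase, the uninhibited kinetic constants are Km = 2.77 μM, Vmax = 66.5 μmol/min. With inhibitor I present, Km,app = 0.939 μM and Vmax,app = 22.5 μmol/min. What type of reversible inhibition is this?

uncompetitive

Both Km and Vmax decrease by the same factor (~2.95-fold) — characteristic of uncompetitive inhibition.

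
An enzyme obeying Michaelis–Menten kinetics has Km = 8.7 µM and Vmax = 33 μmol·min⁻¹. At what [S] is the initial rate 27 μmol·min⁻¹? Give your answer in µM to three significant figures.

39.2 µM

Rearranging v = Vmax[S]/(Km+[S]) gives [S] = Km·v/(Vmax − v).
[S] = 8.7 × 27 / (33 − 27) = 234.9/6.000 = 39.2 µM.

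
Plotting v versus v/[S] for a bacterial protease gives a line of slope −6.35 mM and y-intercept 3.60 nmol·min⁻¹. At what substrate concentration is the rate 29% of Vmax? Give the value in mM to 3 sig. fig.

2.59 mM

The Eadie–Hofstee slope gives Km = 6.35 mM (slope = −Km).
v/Vmax = [S]/(Km+[S]) = 0.29 ⇒ [S] = Km·0.29/(1−0.29) = 6.35 × 0.4085 = 2.59 mM.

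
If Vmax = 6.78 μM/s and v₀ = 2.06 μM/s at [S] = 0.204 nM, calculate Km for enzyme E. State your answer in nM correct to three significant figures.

0.467 nM

v/Vmax = 2.06/6.78 = 0.3038 = [S]/(Km+[S]).
So Km + [S] = [S]/0.3038 = 0.6714 nM, giving Km = 0.6714 − 0.204 = 0.467 nM.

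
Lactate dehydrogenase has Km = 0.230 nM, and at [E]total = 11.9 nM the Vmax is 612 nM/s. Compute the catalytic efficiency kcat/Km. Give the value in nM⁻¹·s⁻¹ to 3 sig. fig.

224 nM⁻¹·s⁻¹

kcat = Vmax/[E]total = 612/11.9 = 51.4 s⁻¹.
kcat/Km = 51.4/0.230 = 224 nM⁻¹·s⁻¹.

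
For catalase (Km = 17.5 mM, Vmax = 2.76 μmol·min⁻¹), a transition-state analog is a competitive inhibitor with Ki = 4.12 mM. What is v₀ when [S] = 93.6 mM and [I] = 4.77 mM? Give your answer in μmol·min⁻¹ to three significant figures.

With α = 1 + [I]/Ki = 1 + 4.77/4.12 = 2.158, the competitive rate law is v = Vmax[S] / (αKm + [S]).
v = 2.76×93.6 / (2.158×17.5 + 93.6) = 258.3/131.4 = 1.97 μmol·min⁻¹.

1.97 μmol·min⁻¹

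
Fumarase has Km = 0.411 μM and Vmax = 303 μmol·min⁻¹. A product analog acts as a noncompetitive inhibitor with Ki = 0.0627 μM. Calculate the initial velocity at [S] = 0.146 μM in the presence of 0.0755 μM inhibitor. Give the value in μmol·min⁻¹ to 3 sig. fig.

36.0 μmol·min⁻¹

With α = 1 + [I]/Ki = 1 + 0.0755/0.0627 = 2.204, the noncompetitive rate law is v = (Vmax/α)·[S] / (Km + [S]).
v = (303/2.204)×0.146 / (0.411 + 0.146) = 20.07/0.5570 = 36.0 μmol·min⁻¹.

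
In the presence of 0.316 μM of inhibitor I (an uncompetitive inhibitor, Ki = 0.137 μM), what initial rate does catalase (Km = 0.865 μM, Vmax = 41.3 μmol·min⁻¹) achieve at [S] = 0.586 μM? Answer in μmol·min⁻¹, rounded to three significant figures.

8.64 μmol·min⁻¹

α = 1 + [I]/Ki = 1 + 0.316/0.137 = 3.307.
For an uncompetitive inhibitor, both parameters are divided by α, giving Vmax/α and Km/α: Km,app = 0.262 μM, Vmax,app = 12.5 μmol·min⁻¹.
v = Vmax,app·[S]/(Km,app + [S]) = 12.5 × 0.586/(0.262 + 0.586) = 8.64 μmol·min⁻¹.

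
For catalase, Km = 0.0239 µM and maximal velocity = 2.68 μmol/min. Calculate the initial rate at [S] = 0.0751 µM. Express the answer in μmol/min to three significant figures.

2.03 μmol/min

[S]/(Km+[S]) = 0.0751/0.09900 = 0.7586, the fractional saturation.
v = 0.7586 × Vmax = 0.7586 × 2.68 = 2.03 μmol/min.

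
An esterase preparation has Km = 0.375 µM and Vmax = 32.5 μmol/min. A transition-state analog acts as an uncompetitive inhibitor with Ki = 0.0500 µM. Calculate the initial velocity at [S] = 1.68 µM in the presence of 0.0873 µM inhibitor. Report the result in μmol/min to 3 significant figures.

10.9 μmol/min

With α = 1 + [I]/Ki = 1 + 0.0873/0.0500 = 2.746, the uncompetitive rate law is v = (Vmax/α)·[S] / (Km/α + [S]).
v = (32.5/2.746)×1.68 / (0.375/2.746 + 1.68) = 19.88/1.817 = 10.9 μmol/min.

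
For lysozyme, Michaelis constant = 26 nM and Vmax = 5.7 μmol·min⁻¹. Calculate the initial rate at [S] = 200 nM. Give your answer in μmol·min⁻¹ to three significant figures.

[S]/(Km+[S]) = 200/226.0 = 0.8850, the fractional saturation.
v = 0.8850 × Vmax = 0.8850 × 5.7 = 5.04 μmol·min⁻¹.

5.04 μmol·min⁻¹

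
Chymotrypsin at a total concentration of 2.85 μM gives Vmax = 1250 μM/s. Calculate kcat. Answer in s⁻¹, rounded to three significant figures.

439 s⁻¹

kcat = Vmax/[E]total = 1250 μM/s / 2.85 μM = 439 s⁻¹.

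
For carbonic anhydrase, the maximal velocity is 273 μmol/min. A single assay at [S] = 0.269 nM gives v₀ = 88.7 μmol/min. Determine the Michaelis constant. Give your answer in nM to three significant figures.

0.559 nM

v/Vmax = 88.7/273 = 0.3249 = [S]/(Km+[S]).
So Km + [S] = [S]/0.3249 = 0.8279 nM, giving Km = 0.8279 − 0.269 = 0.559 nM.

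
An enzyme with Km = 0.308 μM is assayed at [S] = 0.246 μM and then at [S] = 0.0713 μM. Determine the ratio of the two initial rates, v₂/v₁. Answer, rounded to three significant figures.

0.423

The fractional saturations are [S]/(Km+[S]) = 0.246/0.5540 = 0.4440 and 0.0713/0.3793 = 0.1880.
v₂/v₁ is just their ratio: 0.1880/0.4440 = 0.423.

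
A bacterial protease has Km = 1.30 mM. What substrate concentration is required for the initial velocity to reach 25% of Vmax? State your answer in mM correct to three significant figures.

0.433 mM

v/Vmax = [S]/(Km+[S]) = 0.25, so [S] = Km·0.25/(1 − 0.25) = 1.30 × 0.3333.
[S] = 0.433 mM.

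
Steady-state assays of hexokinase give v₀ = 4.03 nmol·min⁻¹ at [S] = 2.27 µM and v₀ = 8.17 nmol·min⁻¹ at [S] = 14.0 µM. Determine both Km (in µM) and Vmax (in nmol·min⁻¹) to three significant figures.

Km = 3.47 µM; Vmax = 10.2 nmol·min⁻¹

From v = Vmax[S]/(Km+[S]), each point gives Vmax = v(Km+[S])/[S].
Equating: 4.03(Km+2.27)/2.27 = 8.17(Km+14.0)/14.0.
1.775·Km + 4.03 = 0.5836·Km + 8.17, so (1.775 − 0.5836)·Km = 8.17 − 4.03.
Km = 4.140/1.192 = 3.47 µM; then Vmax = 4.03(3.47+2.27)/2.27 = 10.2 nmol·min⁻¹.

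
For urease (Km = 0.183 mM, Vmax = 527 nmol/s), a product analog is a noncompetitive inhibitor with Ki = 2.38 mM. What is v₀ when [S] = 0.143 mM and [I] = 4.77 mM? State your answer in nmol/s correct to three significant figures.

With α = 1 + [I]/Ki = 1 + 4.77/2.38 = 3.004, the noncompetitive rate law is v = (Vmax/α)·[S] / (Km + [S]).
v = (527/3.004)×0.143 / (0.183 + 0.143) = 25.09/0.3260 = 76.9 nmol/s.

76.9 nmol/s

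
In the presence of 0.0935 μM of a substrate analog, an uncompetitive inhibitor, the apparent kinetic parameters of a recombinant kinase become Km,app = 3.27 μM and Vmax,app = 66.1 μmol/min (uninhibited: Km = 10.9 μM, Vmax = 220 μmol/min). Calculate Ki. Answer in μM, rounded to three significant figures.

Uncompetitive: Vmax,app = Vmax/α (and Km,app = Km/α) with α = 1 + [I]/Ki.
α = Vmax/Vmax,app = 220/66.1 = 3.328.
Since α = 1 + [I]/Ki, [I]/Ki = 3.328 − 1 = 2.328 and Ki = 0.0935/2.328 = 0.0402 μM.

0.0402 μM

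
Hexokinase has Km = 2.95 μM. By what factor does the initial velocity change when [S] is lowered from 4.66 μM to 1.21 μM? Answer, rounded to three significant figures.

The fractional saturations are [S]/(Km+[S]) = 4.66/7.610 = 0.6124 and 1.21/4.160 = 0.2909.
v₂/v₁ is just their ratio: 0.2909/0.6124 = 0.475.

0.475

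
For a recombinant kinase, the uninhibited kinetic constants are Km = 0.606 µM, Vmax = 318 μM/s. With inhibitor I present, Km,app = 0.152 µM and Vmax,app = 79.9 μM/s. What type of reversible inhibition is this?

uncompetitive

Both Km and Vmax decrease by the same factor (~3.98-fold) — characteristic of uncompetitive inhibition.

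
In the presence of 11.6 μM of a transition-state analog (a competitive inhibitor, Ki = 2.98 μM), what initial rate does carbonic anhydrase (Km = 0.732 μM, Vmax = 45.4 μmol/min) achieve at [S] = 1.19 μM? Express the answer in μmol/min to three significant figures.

11.3 μmol/min

With α = 1 + [I]/Ki = 1 + 11.6/2.98 = 4.893, the competitive rate law is v = Vmax[S] / (αKm + [S]).
v = 45.4×1.19 / (4.893×0.732 + 1.19) = 54.03/4.771 = 11.3 μmol/min.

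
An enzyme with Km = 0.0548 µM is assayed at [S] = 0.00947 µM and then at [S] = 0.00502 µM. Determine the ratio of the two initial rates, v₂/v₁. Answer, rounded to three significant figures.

0.570

Since Vmax cancels, v₂/v₁ = [S]₂(Km+[S]₁) / [S]₁(Km+[S]₂).
= 0.00502×(0.0548+0.00947) / (0.00947×(0.0548+0.00502)) = 0.0003226/0.0005665 = 0.570.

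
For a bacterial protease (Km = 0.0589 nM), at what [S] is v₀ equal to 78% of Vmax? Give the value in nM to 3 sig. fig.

v/Vmax = [S]/(Km+[S]) = 0.78, so [S] = Km·0.78/(1 − 0.78) = 0.0589 × 3.545.
[S] = 0.209 nM.

0.209 nM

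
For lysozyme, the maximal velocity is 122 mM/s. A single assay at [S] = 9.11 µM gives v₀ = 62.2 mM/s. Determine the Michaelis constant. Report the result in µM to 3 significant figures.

v/Vmax = 62.2/122 = 0.5098 = [S]/(Km+[S]).
So Km + [S] = [S]/0.5098 = 17.87 µM, giving Km = 17.87 − 9.11 = 8.76 µM.

8.76 µM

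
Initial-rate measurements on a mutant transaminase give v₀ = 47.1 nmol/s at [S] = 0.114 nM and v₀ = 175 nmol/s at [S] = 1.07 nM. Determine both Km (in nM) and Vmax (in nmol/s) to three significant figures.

Km = 0.512 nM; Vmax = 259 nmol/s

In reciprocal form, 1/v = (Km/Vmax)·(1/[S]) + 1/Vmax. The two points give (1/[S], 1/v) = (8.772, 0.02123) and (0.9346, 0.005714).
Slope = (0.02123 − 0.005714)/(8.772 − 0.9346) = 0.001980; intercept = 0.02123 − 0.001980×8.772 = 0.003864.
Vmax = 1/intercept = 259 nmol/s; Km = slope × Vmax = 0.001980 × 259 = 0.512 nM.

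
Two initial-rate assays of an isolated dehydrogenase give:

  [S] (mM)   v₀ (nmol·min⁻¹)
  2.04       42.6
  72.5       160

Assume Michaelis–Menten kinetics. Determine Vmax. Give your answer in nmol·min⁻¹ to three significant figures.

174 nmol·min⁻¹

In reciprocal form, 1/v = (Km/Vmax)·(1/[S]) + 1/Vmax. The two points give (1/[S], 1/v) = (0.4902, 0.02347) and (0.01379, 0.006250).
Slope = (0.02347 − 0.006250)/(0.4902 − 0.01379) = 0.03615; intercept = 0.02347 − 0.03615×0.4902 = 0.005751.
Vmax = 1/intercept = 174 nmol·min⁻¹; Km = slope × Vmax = 0.03615 × 174 = 6.29 mM.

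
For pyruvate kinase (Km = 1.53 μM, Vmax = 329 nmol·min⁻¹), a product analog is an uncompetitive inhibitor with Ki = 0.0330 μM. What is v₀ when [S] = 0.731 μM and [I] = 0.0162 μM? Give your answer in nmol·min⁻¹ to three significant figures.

With α = 1 + [I]/Ki = 1 + 0.0162/0.0330 = 1.491, the uncompetitive rate law is v = (Vmax/α)·[S] / (Km/α + [S]).
v = (329/1.491)×0.731 / (1.53/1.491 + 0.731) = 161.3/1.757 = 91.8 nmol·min⁻¹.

91.8 nmol·min⁻¹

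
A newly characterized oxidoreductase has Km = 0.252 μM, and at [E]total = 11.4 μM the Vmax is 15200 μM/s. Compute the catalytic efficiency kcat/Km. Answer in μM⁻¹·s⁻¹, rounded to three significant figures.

kcat = Vmax/[E]total = 15200/11.4 = 1330 s⁻¹.
kcat/Km = 1330/0.252 = 5290 μM⁻¹·s⁻¹.

5290 μM⁻¹·s⁻¹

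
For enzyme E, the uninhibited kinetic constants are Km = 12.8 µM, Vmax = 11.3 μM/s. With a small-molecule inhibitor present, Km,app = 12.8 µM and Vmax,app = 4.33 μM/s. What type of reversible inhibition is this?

Vmax decreases (11.3 → 4.33 μM/s) while Km is unchanged — pure noncompetitive inhibition.

noncompetitive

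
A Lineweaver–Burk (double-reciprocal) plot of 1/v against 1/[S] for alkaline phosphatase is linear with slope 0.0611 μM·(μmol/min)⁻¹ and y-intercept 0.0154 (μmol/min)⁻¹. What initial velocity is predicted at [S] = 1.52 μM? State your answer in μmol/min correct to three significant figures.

18.0 μmol/min

The y-intercept is 1/Vmax, so Vmax = 1/0.0154 = 64.9 μmol/min.
The slope is Km/Vmax, so Km = 0.0611 × 64.9 = 3.97 μM.
Then v = 64.9 × 1.52/(3.97 + 1.52) = 18.0 μmol/min.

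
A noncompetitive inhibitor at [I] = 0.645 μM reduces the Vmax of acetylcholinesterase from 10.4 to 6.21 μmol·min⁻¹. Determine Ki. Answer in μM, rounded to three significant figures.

Noncompetitive: Vmax,app = Vmax/α with α = 1 + [I]/Ki.
α = Vmax/Vmax,app = 10.4/6.21 = 1.675.
Since α = 1 + [I]/Ki, [I]/Ki = 1.675 − 1 = 0.6747 and Ki = 0.645/0.6747 = 0.956 μM.

0.956 μM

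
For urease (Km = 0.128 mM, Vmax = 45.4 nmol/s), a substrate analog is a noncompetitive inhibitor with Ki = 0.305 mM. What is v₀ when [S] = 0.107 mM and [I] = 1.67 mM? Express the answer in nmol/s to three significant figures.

3.19 nmol/s

With α = 1 + [I]/Ki = 1 + 1.67/0.305 = 6.475, the noncompetitive rate law is v = (Vmax/α)·[S] / (Km + [S]).
v = (45.4/6.475)×0.107 / (0.128 + 0.107) = 0.7502/0.2350 = 3.19 nmol/s.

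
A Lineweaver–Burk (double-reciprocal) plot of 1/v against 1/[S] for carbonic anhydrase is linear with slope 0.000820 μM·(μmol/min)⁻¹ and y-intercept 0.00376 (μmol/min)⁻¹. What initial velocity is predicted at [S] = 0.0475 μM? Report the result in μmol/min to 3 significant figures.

47.6 μmol/min

The y-intercept is 1/Vmax, so Vmax = 1/0.00376 = 266 μmol/min.
The slope is Km/Vmax, so Km = 0.000820 × 266 = 0.218 μM.
Then v = 266 × 0.0475/(0.218 + 0.0475) = 47.6 μmol/min.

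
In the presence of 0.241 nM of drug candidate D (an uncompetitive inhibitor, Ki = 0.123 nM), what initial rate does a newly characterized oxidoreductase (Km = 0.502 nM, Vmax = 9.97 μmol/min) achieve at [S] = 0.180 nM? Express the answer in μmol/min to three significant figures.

1.73 μmol/min

With α = 1 + [I]/Ki = 1 + 0.241/0.123 = 2.959, the uncompetitive rate law is v = (Vmax/α)·[S] / (Km/α + [S]).
v = (9.97/2.959)×0.180 / (0.502/2.959 + 0.180) = 0.6064/0.3496 = 1.73 μmol/min.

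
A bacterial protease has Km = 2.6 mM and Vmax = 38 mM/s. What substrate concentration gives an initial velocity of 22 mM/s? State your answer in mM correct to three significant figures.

3.58 mM

The required fractional saturation is v/Vmax = 22/38 = 0.5789.
Then [S]/(Km+[S]) = 0.5789 ⇒ [S] = 2.6 × 0.5789/(1 − 0.5789) = 3.58 mM.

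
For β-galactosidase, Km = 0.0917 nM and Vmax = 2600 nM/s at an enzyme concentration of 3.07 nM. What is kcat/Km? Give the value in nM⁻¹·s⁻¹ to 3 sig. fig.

9240 nM⁻¹·s⁻¹

kcat = Vmax/[E]total = 2600/3.07 = 847 s⁻¹.
kcat/Km = 847/0.0917 = 9240 nM⁻¹·s⁻¹.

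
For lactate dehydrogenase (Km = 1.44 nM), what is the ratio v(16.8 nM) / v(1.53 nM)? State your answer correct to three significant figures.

1.79

Since Vmax cancels, v₂/v₁ = [S]₂(Km+[S]₁) / [S]₁(Km+[S]₂).
= 16.8×(1.44+1.53) / (1.53×(1.44+16.8)) = 49.90/27.91 = 1.79.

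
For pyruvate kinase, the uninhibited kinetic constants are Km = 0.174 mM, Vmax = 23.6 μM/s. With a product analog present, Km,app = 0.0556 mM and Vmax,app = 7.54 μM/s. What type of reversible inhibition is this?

uncompetitive

Both Km and Vmax decrease by the same factor (~3.13-fold) — characteristic of uncompetitive inhibition.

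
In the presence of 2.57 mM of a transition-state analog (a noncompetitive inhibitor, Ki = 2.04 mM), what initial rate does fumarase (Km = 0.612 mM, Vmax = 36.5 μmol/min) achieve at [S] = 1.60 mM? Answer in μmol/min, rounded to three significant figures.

11.7 μmol/min

α = 1 + [I]/Ki = 1 + 2.57/2.04 = 2.260.
For a noncompetitive inhibitor, Vmax is reduced to Vmax/α while Km is unchanged: Km,app = 0.612 mM, Vmax,app = 16.2 μmol/min.
v = Vmax,app·[S]/(Km,app + [S]) = 16.2 × 1.60/(0.612 + 1.60) = 11.7 μmol/min.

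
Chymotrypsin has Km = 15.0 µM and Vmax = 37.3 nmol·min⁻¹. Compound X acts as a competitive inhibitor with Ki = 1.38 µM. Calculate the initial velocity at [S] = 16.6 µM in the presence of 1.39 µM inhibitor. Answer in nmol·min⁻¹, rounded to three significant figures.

13.3 nmol·min⁻¹

With α = 1 + [I]/Ki = 1 + 1.39/1.38 = 2.007, the competitive rate law is v = Vmax[S] / (αKm + [S]).
v = 37.3×16.6 / (2.007×15.0 + 16.6) = 619.2/46.71 = 13.3 nmol·min⁻¹.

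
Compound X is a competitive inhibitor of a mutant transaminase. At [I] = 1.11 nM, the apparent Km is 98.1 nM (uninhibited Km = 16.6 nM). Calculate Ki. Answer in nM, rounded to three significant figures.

0.226 nM

Competitive: Km,app = α·Km with α = 1 + [I]/Ki.
α = Km,app/Km = 98.1/16.6 = 5.910.
Ki = [I]/(α − 1) = 1.11/4.910 = 0.226 nM.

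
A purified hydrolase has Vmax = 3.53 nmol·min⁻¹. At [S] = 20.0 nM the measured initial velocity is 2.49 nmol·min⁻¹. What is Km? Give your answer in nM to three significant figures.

8.35 nM

From v = Vmax[S]/(Km+[S]), Km = [S](Vmax − v)/v.
Km = 20.0 × (3.53 − 2.49) / 2.49 = 20.80/2.49 = 8.35 nM.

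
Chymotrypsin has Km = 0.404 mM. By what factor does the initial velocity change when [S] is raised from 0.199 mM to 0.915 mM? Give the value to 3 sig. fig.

Since Vmax cancels, v₂/v₁ = [S]₂(Km+[S]₁) / [S]₁(Km+[S]₂).
= 0.915×(0.404+0.199) / (0.199×(0.404+0.915)) = 0.5517/0.2625 = 2.10.

2.10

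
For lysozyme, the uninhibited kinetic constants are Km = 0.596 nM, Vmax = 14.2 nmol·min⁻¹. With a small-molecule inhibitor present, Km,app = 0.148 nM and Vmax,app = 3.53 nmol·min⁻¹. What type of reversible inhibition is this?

uncompetitive

Both Km and Vmax decrease by the same factor (~4.02-fold) — characteristic of uncompetitive inhibition.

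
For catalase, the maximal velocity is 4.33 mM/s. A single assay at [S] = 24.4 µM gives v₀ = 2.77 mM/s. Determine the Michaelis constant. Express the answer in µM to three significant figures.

From v = Vmax[S]/(Km+[S]), Km = [S](Vmax − v)/v.
Km = 24.4 × (4.33 − 2.77) / 2.77 = 38.06/2.77 = 13.7 µM.

13.7 µM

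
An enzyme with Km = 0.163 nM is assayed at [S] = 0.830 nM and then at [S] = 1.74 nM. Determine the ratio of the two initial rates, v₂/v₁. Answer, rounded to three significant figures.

1.09

The fractional saturations are [S]/(Km+[S]) = 0.830/0.9930 = 0.8359 and 1.74/1.903 = 0.9143.
v₂/v₁ is just their ratio: 0.9143/0.8359 = 1.09.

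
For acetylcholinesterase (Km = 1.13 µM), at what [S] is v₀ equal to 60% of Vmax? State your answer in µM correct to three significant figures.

v/Vmax = [S]/(Km+[S]) = 0.6, so [S] = Km·0.6/(1 − 0.6) = 1.13 × 1.500.
[S] = 1.69 µM.

1.69 µM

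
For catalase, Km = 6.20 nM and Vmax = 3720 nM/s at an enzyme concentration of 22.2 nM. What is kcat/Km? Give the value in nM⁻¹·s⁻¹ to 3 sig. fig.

kcat = Vmax/[E]total = 3720/22.2 = 168 s⁻¹.
kcat/Km = 168/6.20 = 27.0 nM⁻¹·s⁻¹.

27.0 nM⁻¹·s⁻¹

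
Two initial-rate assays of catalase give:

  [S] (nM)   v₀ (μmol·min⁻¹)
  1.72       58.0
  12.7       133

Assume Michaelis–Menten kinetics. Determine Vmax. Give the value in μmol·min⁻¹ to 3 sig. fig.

167 μmol·min⁻¹

From v = Vmax[S]/(Km+[S]), each point gives Vmax = v(Km+[S])/[S].
Equating: 58.0(Km+1.72)/1.72 = 133(Km+12.7)/12.7.
33.72·Km + 58.0 = 10.47·Km + 133, so (33.72 − 10.47)·Km = 133 − 58.0.
Km = 75.00/23.25 = 3.23 nM; then Vmax = 58.0(3.23+1.72)/1.72 = 167 μmol·min⁻¹.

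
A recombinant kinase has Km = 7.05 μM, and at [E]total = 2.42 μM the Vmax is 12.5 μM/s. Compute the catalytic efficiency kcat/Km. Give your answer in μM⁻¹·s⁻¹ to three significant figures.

0.733 μM⁻¹·s⁻¹

kcat = Vmax/[E]total = 12.5/2.42 = 5.17 s⁻¹.
kcat/Km = 5.17/7.05 = 0.733 μM⁻¹·s⁻¹.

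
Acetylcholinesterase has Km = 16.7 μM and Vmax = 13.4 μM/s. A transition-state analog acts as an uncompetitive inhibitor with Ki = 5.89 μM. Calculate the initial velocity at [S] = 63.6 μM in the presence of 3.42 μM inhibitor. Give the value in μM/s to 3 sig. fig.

7.27 μM/s

α = 1 + [I]/Ki = 1 + 3.42/5.89 = 1.581.
For an uncompetitive inhibitor, both parameters are divided by α, giving Vmax/α and Km/α: Km,app = 10.6 μM, Vmax,app = 8.48 μM/s.
v = Vmax,app·[S]/(Km,app + [S]) = 8.48 × 63.6/(10.6 + 63.6) = 7.27 μM/s.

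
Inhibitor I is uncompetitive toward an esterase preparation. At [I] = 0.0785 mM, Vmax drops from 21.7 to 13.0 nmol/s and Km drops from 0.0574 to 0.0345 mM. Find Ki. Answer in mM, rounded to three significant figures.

0.117 mM

Uncompetitive: Vmax,app = Vmax/α (and Km,app = Km/α) with α = 1 + [I]/Ki.
α = Vmax/Vmax,app = 21.7/13.0 = 1.669.
Ki = [I]/(α − 1) = 0.0785/0.6692 = 0.117 mM.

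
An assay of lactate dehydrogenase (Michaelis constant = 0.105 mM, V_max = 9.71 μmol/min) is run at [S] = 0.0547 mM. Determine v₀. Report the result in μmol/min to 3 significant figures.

[S]/(Km+[S]) = 0.0547/0.1597 = 0.3425, the fractional saturation.
v = 0.3425 × Vmax = 0.3425 × 9.71 = 3.33 μmol/min.

3.33 μmol/min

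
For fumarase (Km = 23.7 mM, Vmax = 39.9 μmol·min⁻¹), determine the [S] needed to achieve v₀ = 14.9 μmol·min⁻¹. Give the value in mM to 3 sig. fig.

The required fractional saturation is v/Vmax = 14.9/39.9 = 0.3734.
Then [S]/(Km+[S]) = 0.3734 ⇒ [S] = 23.7 × 0.3734/(1 − 0.3734) = 14.1 mM.

14.1 mM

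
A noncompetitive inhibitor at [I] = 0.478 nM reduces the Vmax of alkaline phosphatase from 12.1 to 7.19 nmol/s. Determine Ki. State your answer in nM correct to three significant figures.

0.700 nM

Noncompetitive: Vmax,app = Vmax/α with α = 1 + [I]/Ki.
α = Vmax/Vmax,app = 12.1/7.19 = 1.683.
Since α = 1 + [I]/Ki, [I]/Ki = 1.683 − 1 = 0.6829 and Ki = 0.478/0.6829 = 0.700 nM.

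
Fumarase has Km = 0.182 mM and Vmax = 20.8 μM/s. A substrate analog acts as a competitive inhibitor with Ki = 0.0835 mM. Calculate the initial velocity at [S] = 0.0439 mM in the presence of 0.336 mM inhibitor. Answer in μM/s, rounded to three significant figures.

With α = 1 + [I]/Ki = 1 + 0.336/0.0835 = 5.024, the competitive rate law is v = Vmax[S] / (αKm + [S]).
v = 20.8×0.0439 / (5.024×0.182 + 0.0439) = 0.9131/0.9583 = 0.953 μM/s.

0.953 μM/s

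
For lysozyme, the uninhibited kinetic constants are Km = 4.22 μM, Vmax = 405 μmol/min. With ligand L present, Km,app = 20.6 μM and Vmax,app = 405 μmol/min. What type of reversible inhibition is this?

Km increases (4.22 → 20.6 μM) while Vmax is unchanged — the hallmark of competitive inhibition.

competitive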